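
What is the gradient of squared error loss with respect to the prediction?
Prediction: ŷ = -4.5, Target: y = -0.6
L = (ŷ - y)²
∂L/∂ŷ = -7.8

∂L/∂ŷ = 2(ŷ - y) = 2(-4.5 - -0.6) = 2(-3.9) = -7.8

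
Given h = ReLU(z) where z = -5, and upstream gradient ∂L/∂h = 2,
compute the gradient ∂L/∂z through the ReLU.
∂L/∂z = 0

h = ReLU(-5) = 0
Since z < 0: ∂h/∂z = 0
∂L/∂z = ∂L/∂h · ∂h/∂z = 2 × 0 = 0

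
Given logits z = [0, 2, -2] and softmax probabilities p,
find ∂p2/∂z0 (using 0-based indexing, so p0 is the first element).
∂p2/∂z0 = -0.001862

p = softmax(z) = [0.1173, 0.8668, 0.01588]
p2 = 0.01588, p0 = 0.1173

∂p2/∂z0 = -p2 × p0 = -0.01588 × 0.1173 = -0.001862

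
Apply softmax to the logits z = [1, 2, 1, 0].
p = [0.1966, 0.5344, 0.1966, 0.0723]

exp(z) = [2.718, 7.389, 2.718, 1]
Sum = 13.83
p = [0.1966, 0.5344, 0.1966, 0.0723]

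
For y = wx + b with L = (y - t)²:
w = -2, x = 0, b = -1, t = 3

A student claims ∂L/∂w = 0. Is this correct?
Correct

y = (-2)(0) + -1 = -1
∂L/∂y = 2(y - t) = 2(-1 - 3) = -8
∂y/∂w = x = 0
∂L/∂w = -8 × 0 = 0

Claimed value: 0
Correct: The correct gradient is 0.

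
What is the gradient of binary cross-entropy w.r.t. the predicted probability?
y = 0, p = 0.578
∂L/∂p = 2.37

∂L/∂p = -y/p + (1-y)/(1-p) = 0 + 1/0.422 = 2.37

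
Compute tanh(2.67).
0.9905

tanh(2.67) = (e^(2.67) - e^(-2.67))/(e^(2.67) + e^(-2.67)) = 0.9905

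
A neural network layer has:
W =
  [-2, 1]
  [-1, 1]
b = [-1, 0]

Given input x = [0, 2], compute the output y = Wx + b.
y = [1, 2]

Wx = [-2×0 + 1×2, -1×0 + 1×2]
   = [2, 2]
y = Wx + b = [2 + -1, 2 + 0] = [1, 2]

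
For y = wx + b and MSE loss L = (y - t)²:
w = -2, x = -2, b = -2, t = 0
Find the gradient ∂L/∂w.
∂L/∂w = -8

y = wx + b = (-2)(-2) + -2 = 2
∂L/∂y = 2(y - t) = 2(2 - 0) = 4
∂y/∂w = x = -2
∂L/∂w = ∂L/∂y · ∂y/∂w = 4 × -2 = -8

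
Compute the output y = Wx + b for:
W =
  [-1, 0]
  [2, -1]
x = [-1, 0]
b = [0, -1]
y = [1, -3]

Wx = [-1×-1 + 0×0, 2×-1 + -1×0]
   = [1, -2]
y = Wx + b = [1 + 0, -2 + -1] = [1, -3]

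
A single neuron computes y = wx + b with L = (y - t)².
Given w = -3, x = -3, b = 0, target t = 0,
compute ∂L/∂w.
∂L/∂w = -54

y = wx + b = (-3)(-3) + 0 = 9
∂L/∂y = 2(y - t) = 2(9 - 0) = 18
∂y/∂w = x = -3
∂L/∂w = ∂L/∂y · ∂y/∂w = 18 × -3 = -54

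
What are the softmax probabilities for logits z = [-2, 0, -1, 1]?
p = [0.0321, 0.2369, 0.0871, 0.6439]

exp(z) = [0.1353, 1, 0.3679, 2.718]
Sum = 4.221
p = [0.0321, 0.2369, 0.0871, 0.6439]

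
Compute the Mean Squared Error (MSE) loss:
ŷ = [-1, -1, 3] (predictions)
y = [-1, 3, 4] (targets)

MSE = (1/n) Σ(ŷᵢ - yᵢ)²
MSE = 5.667

MSE = (1/3)((-1--1)² + (-1-3)² + (3-4)²) = (1/3)(0 + 16 + 1) = 5.667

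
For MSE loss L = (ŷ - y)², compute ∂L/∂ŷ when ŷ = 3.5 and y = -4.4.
∂L/∂ŷ = 15.8

∂L/∂ŷ = 2(ŷ - y) = 2(3.5 - -4.4) = 2(7.9) = 15.8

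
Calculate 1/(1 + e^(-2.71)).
0.9376

sigmoid(2.71) = 1/(1 + e^(-2.71)) = 1/(1 + 0.06654) = 0.9376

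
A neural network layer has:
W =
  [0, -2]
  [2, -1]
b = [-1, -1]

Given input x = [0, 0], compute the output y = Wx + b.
y = [-1, -1]

Wx = [0×0 + -2×0, 2×0 + -1×0]
   = [0, 0]
y = Wx + b = [0 + -1, 0 + -1] = [-1, -1]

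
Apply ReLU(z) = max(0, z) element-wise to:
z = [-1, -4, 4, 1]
h = [0, 0, 4, 1]

ReLU applied element-wise: max(0,-1)=0, max(0,-4)=0, max(0,4)=4, max(0,1)=1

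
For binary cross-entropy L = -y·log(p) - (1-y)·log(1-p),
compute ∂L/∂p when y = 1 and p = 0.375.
∂L/∂p = -2.667

∂L/∂p = -y/p + (1-y)/(1-p) = -1/0.375 + 0 = -2.667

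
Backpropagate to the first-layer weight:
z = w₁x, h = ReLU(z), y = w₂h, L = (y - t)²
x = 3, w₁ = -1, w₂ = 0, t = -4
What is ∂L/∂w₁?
∂L/∂w₁ = 0

Forward pass:
z = w₁x = -1×3 = -3
h = ReLU(-3) = 0
y = w₂h = 0×0 = 0

Backward pass:
∂L/∂y = 2(y - t) = 2(0 - -4) = 8
∂y/∂h = w₂ = 0
∂h/∂z = 0 (ReLU derivative)
∂z/∂w₁ = x = 3

∂L/∂w₁ = 8 × 0 × 0 × 3 = 0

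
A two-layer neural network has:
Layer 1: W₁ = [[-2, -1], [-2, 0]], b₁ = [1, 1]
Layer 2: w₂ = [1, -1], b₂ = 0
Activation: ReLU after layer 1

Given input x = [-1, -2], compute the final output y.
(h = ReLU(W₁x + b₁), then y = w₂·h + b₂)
y = 2

Layer 1 pre-activation: z₁ = [5, 3]
After ReLU: h = [5, 3]
Layer 2 output: y = 1×5 + -1×3 + 0 = 2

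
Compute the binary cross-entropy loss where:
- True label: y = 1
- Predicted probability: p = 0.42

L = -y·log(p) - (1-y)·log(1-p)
L = 0.8675

L = -1·log(0.42) - 0·log(0.58) = -log(0.42) = 0.8675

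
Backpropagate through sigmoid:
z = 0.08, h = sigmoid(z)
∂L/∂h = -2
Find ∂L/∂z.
∂L/∂z = -0.4992

σ(0.08) = 0.52
σ'(0.08) = σ(0.08)(1 - σ(0.08)) = 0.52 × 0.48 = 0.2496
∂L/∂z = ∂L/∂h · σ'(z) = -2 × 0.2496 = -0.4992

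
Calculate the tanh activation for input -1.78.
-0.9447

tanh(-1.78) = (e^(-1.78) - e^(1.78))/(e^(-1.78) + e^(1.78)) = -0.9447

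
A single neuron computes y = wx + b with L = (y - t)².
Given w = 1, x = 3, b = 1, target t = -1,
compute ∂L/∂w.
∂L/∂w = 30

y = wx + b = (1)(3) + 1 = 4
∂L/∂y = 2(y - t) = 2(4 - -1) = 10
∂y/∂w = x = 3
∂L/∂w = ∂L/∂y · ∂y/∂w = 10 × 3 = 30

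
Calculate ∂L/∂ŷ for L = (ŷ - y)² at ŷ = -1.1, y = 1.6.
∂L/∂ŷ = -5.4

∂L/∂ŷ = 2(ŷ - y) = 2(-1.1 - 1.6) = 2(-2.7) = -5.4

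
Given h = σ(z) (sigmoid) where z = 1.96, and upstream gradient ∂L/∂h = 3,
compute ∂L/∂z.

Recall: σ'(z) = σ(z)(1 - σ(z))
∂L/∂z = 0.3247

σ(1.96) = 0.8765
σ'(1.96) = σ(1.96)(1 - σ(1.96)) = 0.8765 × 0.1235 = 0.1082
∂L/∂z = ∂L/∂h · σ'(z) = 3 × 0.1082 = 0.3247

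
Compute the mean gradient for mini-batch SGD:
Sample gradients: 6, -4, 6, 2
Average gradient = 2.5

Average = (1/4)(6 + -4 + 6 + 2) = 10/4 = 2.5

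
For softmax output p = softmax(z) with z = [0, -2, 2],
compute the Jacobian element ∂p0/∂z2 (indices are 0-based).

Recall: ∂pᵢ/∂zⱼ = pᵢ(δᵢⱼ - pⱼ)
∂p0/∂z2 = -0.1017

p = softmax(z) = [0.1173, 0.01588, 0.8668]
p0 = 0.1173, p2 = 0.8668

∂p0/∂z2 = -p0 × p2 = -0.1173 × 0.8668 = -0.1017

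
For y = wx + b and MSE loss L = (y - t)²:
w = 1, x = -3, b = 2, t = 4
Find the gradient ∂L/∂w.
∂L/∂w = 30

y = wx + b = (1)(-3) + 2 = -1
∂L/∂y = 2(y - t) = 2(-1 - 4) = -10
∂y/∂w = x = -3
∂L/∂w = ∂L/∂y · ∂y/∂w = -10 × -3 = 30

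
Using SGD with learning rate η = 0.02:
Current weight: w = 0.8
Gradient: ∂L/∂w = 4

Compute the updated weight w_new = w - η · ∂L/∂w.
w_new = 0.72

w_new = w - η·∂L/∂w = 0.8 - 0.02×(4) = 0.8 - (0.08) = 0.72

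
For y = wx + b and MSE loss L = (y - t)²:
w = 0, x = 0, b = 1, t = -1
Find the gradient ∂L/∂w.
∂L/∂w = 0

y = wx + b = (0)(0) + 1 = 1
∂L/∂y = 2(y - t) = 2(1 - -1) = 4
∂y/∂w = x = 0
∂L/∂w = ∂L/∂y · ∂y/∂w = 4 × 0 = 0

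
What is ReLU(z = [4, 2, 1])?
h = [4, 2, 1]

ReLU applied element-wise: max(0,4)=4, max(0,2)=2, max(0,1)=1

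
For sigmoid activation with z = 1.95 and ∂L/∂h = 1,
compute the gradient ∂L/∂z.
∂L/∂z = 0.109

σ(1.95) = 0.8754
σ'(1.95) = σ(1.95)(1 - σ(1.95)) = 0.8754 × 0.1246 = 0.109
∂L/∂z = ∂L/∂h · σ'(z) = 1 × 0.109 = 0.109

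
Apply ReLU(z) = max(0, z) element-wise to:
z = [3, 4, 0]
h = [3, 4, 0]

ReLU applied element-wise: max(0,3)=3, max(0,4)=4, max(0,0)=0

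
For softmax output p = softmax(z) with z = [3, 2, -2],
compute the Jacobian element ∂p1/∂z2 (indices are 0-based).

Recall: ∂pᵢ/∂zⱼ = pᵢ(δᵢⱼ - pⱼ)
∂p1/∂z2 = -0.001312

p = softmax(z) = [0.7275, 0.2676, 0.004902]
p1 = 0.2676, p2 = 0.004902

∂p1/∂z2 = -p1 × p2 = -0.2676 × 0.004902 = -0.001312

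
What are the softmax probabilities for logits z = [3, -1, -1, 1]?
p = [0.8533, 0.0156, 0.0156, 0.1155]

exp(z) = [20.09, 0.3679, 0.3679, 2.718]
Sum = 23.54
p = [0.8533, 0.0156, 0.0156, 0.1155]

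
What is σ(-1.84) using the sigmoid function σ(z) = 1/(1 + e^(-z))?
0.1371

sigmoid(-1.84) = 1/(1 + e^(1.84)) = 1/(1 + 6.297) = 0.1371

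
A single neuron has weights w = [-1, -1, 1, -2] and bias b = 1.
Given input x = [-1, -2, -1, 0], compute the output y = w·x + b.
y = 3

y = (-1)(-1) + (-1)(-2) + (1)(-1) + (-2)(0) + 1 = 3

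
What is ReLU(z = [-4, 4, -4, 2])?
h = [0, 4, 0, 2]

ReLU applied element-wise: max(0,-4)=0, max(0,4)=4, max(0,-4)=0, max(0,2)=2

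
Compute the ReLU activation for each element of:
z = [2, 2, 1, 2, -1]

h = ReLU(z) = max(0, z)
h = [2, 2, 1, 2, 0]

ReLU applied element-wise: max(0,2)=2, max(0,2)=2, max(0,1)=1, max(0,2)=2, max(0,-1)=0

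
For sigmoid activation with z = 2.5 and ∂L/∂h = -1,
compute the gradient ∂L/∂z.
∂L/∂z = -0.0701

σ(2.5) = 0.9241
σ'(2.5) = σ(2.5)(1 - σ(2.5)) = 0.9241 × 0.07586 = 0.0701
∂L/∂z = ∂L/∂h · σ'(z) = -1 × 0.0701 = -0.0701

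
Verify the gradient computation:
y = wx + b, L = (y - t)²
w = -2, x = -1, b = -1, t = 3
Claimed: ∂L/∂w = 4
Correct

y = (-2)(-1) + -1 = 1
∂L/∂y = 2(y - t) = 2(1 - 3) = -4
∂y/∂w = x = -1
∂L/∂w = -4 × -1 = 4

Claimed value: 4
Correct: The correct gradient is 4.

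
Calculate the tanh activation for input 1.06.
0.7857

tanh(1.06) = (e^(1.06) - e^(-1.06))/(e^(1.06) + e^(-1.06)) = 0.7857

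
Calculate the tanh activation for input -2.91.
-0.9941

tanh(-2.91) = (e^(-2.91) - e^(2.91))/(e^(-2.91) + e^(2.91)) = -0.9941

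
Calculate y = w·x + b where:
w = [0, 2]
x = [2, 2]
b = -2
y = 2

y = (0)(2) + (2)(2) + -2 = 2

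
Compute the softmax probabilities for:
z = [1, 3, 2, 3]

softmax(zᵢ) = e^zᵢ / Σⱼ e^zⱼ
p = [0.0541, 0.3995, 0.147, 0.3995]

exp(z) = [2.718, 20.09, 7.389, 20.09]
Sum = 50.28
p = [0.0541, 0.3995, 0.147, 0.3995]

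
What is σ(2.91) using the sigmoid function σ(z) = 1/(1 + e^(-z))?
0.9483

sigmoid(2.91) = 1/(1 + e^(-2.91)) = 1/(1 + 0.05448) = 0.9483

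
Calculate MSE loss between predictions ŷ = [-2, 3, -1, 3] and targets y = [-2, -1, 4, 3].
MSE = 10.25

MSE = (1/4)((-2--2)² + (3--1)² + (-1-4)² + (3-3)²) = (1/4)(0 + 16 + 25 + 0) = 10.25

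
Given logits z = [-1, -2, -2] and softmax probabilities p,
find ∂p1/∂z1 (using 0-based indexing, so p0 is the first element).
∂p1/∂z1 = 0.167

p = softmax(z) = [0.5761, 0.2119, 0.2119]
p1 = 0.2119

∂p1/∂z1 = p1(1 - p1) = 0.2119 × (1 - 0.2119) = 0.167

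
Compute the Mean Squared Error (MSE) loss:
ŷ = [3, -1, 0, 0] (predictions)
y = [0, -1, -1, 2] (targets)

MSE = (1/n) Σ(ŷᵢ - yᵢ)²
MSE = 3.5

MSE = (1/4)((3-0)² + (-1--1)² + (0--1)² + (0-2)²) = (1/4)(9 + 0 + 1 + 4) = 3.5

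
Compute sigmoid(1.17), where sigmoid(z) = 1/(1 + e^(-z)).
0.7631

sigmoid(1.17) = 1/(1 + e^(-1.17)) = 1/(1 + 0.3104) = 0.7631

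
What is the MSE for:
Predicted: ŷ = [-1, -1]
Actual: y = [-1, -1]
MSE = 0

MSE = (1/2)((-1--1)² + (-1--1)²) = (1/2)(0 + 0) = 0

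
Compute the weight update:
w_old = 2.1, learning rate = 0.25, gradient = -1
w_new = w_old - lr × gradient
w_new = 2.35

w_new = w - η·∂L/∂w = 2.1 - 0.25×(-1) = 2.1 - (-0.25) = 2.35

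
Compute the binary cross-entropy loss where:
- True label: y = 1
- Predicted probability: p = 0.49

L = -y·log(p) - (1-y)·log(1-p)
L = 0.7133

L = -1·log(0.49) - 0·log(0.51) = -log(0.49) = 0.7133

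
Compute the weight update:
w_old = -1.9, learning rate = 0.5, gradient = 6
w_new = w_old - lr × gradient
w_new = -4.9

w_new = w - η·∂L/∂w = -1.9 - 0.5×(6) = -1.9 - (3) = -4.9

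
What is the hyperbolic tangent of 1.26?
0.8511

tanh(1.26) = (e^(1.26) - e^(-1.26))/(e^(1.26) + e^(-1.26)) = 0.8511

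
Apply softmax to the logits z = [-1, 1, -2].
p = [0.1142, 0.8438, 0.042]

exp(z) = [0.3679, 2.718, 0.1353]
Sum = 3.221
p = [0.1142, 0.8438, 0.042]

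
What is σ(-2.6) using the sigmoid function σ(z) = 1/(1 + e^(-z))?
0.06914

sigmoid(-2.6) = 1/(1 + e^(2.6)) = 1/(1 + 13.46) = 0.06914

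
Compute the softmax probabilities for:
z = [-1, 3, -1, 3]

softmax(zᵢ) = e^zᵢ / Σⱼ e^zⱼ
p = [0.009, 0.491, 0.009, 0.491]

exp(z) = [0.3679, 20.09, 0.3679, 20.09]
Sum = 40.91
p = [0.009, 0.491, 0.009, 0.491]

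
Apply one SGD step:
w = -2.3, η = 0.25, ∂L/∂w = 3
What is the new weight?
w_new = -3.05

w_new = w - η·∂L/∂w = -2.3 - 0.25×(3) = -2.3 - (0.75) = -3.05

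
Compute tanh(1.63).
0.9261

tanh(1.63) = (e^(1.63) - e^(-1.63))/(e^(1.63) + e^(-1.63)) = 0.9261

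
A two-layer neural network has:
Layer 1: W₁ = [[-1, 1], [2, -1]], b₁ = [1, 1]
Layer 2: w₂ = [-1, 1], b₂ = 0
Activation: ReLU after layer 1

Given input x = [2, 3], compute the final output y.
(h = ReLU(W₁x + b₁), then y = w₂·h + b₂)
y = 0

Layer 1 pre-activation: z₁ = [2, 2]
After ReLU: h = [2, 2]
Layer 2 output: y = -1×2 + 1×2 + 0 = 0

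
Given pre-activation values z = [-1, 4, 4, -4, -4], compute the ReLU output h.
h = [0, 4, 4, 0, 0]

ReLU applied element-wise: max(0,-1)=0, max(0,4)=4, max(0,4)=4, max(0,-4)=0, max(0,-4)=0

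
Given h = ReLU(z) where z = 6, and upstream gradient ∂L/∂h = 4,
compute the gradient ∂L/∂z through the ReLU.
∂L/∂z = 4

h = ReLU(6) = 6
Since z > 0: ∂h/∂z = 1
∂L/∂z = ∂L/∂h · ∂h/∂z = 4 × 1 = 4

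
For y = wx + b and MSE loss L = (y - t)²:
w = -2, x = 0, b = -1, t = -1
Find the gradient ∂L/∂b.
∂L/∂b = 0

y = wx + b = (-2)(0) + -1 = -1
∂L/∂y = 2(y - t) = 2(-1 - -1) = 0
∂y/∂b = 1
∂L/∂b = ∂L/∂y · ∂y/∂b = 0 × 1 = 0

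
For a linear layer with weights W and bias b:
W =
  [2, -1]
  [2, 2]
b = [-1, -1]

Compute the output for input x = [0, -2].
y = [1, -5]

Wx = [2×0 + -1×-2, 2×0 + 2×-2]
   = [2, -4]
y = Wx + b = [2 + -1, -4 + -1] = [1, -5]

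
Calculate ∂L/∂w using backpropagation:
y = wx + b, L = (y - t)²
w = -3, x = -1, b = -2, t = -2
∂L/∂w = -6

y = wx + b = (-3)(-1) + -2 = 1
∂L/∂y = 2(y - t) = 2(1 - -2) = 6
∂y/∂w = x = -1
∂L/∂w = ∂L/∂y · ∂y/∂w = 6 × -1 = -6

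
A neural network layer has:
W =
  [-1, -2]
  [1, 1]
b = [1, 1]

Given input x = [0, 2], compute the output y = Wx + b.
y = [-3, 3]

Wx = [-1×0 + -2×2, 1×0 + 1×2]
   = [-4, 2]
y = Wx + b = [-4 + 1, 2 + 1] = [-3, 3]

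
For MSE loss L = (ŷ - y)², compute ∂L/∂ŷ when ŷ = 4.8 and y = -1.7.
∂L/∂ŷ = 13.0

∂L/∂ŷ = 2(ŷ - y) = 2(4.8 - -1.7) = 2(6.5) = 13.0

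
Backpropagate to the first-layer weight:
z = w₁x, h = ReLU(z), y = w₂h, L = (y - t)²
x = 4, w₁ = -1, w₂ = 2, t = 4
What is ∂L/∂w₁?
∂L/∂w₁ = 0

Forward pass:
z = w₁x = -1×4 = -4
h = ReLU(-4) = 0
y = w₂h = 2×0 = 0

Backward pass:
∂L/∂y = 2(y - t) = 2(0 - 4) = -8
∂y/∂h = w₂ = 2
∂h/∂z = 0 (ReLU derivative)
∂z/∂w₁ = x = 4

∂L/∂w₁ = -8 × 2 × 0 × 4 = 0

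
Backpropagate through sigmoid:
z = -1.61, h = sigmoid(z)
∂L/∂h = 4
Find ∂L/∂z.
∂L/∂z = 0.5553

σ(-1.61) = 0.1666
σ'(-1.61) = σ(-1.61)(1 - σ(-1.61)) = 0.1666 × 0.8334 = 0.1388
∂L/∂z = ∂L/∂h · σ'(z) = 4 × 0.1388 = 0.5553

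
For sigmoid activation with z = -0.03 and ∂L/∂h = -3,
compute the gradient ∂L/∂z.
∂L/∂z = -0.7498

σ(-0.03) = 0.4925
σ'(-0.03) = σ(-0.03)(1 - σ(-0.03)) = 0.4925 × 0.5075 = 0.2499
∂L/∂z = ∂L/∂h · σ'(z) = -3 × 0.2499 = -0.7498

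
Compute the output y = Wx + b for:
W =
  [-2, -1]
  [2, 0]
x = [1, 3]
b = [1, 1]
y = [-4, 3]

Wx = [-2×1 + -1×3, 2×1 + 0×3]
   = [-5, 2]
y = Wx + b = [-5 + 1, 2 + 1] = [-4, 3]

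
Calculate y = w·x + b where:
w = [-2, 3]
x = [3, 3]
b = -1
y = 2

y = (-2)(3) + (3)(3) + -1 = 2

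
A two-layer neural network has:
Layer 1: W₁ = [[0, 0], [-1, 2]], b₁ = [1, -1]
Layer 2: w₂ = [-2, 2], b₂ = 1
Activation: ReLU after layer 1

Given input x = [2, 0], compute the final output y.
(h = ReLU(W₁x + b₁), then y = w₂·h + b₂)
y = -1

Layer 1 pre-activation: z₁ = [1, -3]
After ReLU: h = [1, 0]
Layer 2 output: y = -2×1 + 2×0 + 1 = -1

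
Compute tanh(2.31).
0.9805

tanh(2.31) = (e^(2.31) - e^(-2.31))/(e^(2.31) + e^(-2.31)) = 0.9805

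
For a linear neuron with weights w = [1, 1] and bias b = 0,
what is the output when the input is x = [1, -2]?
y = -1

y = (1)(1) + (1)(-2) + 0 = -1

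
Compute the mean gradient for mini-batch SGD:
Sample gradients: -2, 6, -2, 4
Average gradient = 1.5

Average = (1/4)(-2 + 6 + -2 + 4) = 6/4 = 1.5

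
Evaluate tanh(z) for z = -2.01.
-0.9647

tanh(-2.01) = (e^(-2.01) - e^(2.01))/(e^(-2.01) + e^(2.01)) = -0.9647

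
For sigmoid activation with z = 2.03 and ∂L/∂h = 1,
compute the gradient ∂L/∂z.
∂L/∂z = 0.1026

σ(2.03) = 0.8839
σ'(2.03) = σ(2.03)(1 - σ(2.03)) = 0.8839 × 0.1161 = 0.1026
∂L/∂z = ∂L/∂h · σ'(z) = 1 × 0.1026 = 0.1026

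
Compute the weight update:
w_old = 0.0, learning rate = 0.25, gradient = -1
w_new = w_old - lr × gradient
w_new = 0.25

w_new = w - η·∂L/∂w = 0.0 - 0.25×(-1) = 0.0 - (-0.25) = 0.25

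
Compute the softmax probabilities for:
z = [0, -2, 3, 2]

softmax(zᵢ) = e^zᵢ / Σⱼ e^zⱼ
p = [0.035, 0.0047, 0.702, 0.2583]

exp(z) = [1, 0.1353, 20.09, 7.389]
Sum = 28.61
p = [0.035, 0.0047, 0.702, 0.2583]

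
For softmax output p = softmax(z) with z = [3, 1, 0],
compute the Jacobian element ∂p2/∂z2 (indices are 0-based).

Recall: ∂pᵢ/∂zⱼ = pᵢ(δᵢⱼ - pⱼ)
∂p2/∂z2 = 0.04025

p = softmax(z) = [0.8438, 0.1142, 0.04201]
p2 = 0.04201

∂p2/∂z2 = p2(1 - p2) = 0.04201 × (1 - 0.04201) = 0.04025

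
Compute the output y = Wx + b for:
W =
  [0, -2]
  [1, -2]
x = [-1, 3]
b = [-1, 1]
y = [-7, -6]

Wx = [0×-1 + -2×3, 1×-1 + -2×3]
   = [-6, -7]
y = Wx + b = [-6 + -1, -7 + 1] = [-7, -6]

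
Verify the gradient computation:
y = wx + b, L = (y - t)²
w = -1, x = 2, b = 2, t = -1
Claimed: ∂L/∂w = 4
Correct

y = (-1)(2) + 2 = 0
∂L/∂y = 2(y - t) = 2(0 - -1) = 2
∂y/∂w = x = 2
∂L/∂w = 2 × 2 = 4

Claimed value: 4
Correct: The correct gradient is 4.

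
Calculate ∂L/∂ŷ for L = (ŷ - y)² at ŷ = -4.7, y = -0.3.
∂L/∂ŷ = -8.8

∂L/∂ŷ = 2(ŷ - y) = 2(-4.7 - -0.3) = 2(-4.4) = -8.8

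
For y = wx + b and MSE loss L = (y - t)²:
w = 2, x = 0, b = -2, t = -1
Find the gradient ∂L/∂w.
∂L/∂w = 0

y = wx + b = (2)(0) + -2 = -2
∂L/∂y = 2(y - t) = 2(-2 - -1) = -2
∂y/∂w = x = 0
∂L/∂w = ∂L/∂y · ∂y/∂w = -2 × 0 = 0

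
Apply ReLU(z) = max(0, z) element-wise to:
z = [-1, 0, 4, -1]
h = [0, 0, 4, 0]

ReLU applied element-wise: max(0,-1)=0, max(0,0)=0, max(0,4)=4, max(0,-1)=0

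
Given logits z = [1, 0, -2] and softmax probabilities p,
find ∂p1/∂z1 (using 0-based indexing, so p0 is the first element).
∂p1/∂z1 = 0.1922

p = softmax(z) = [0.7054, 0.2595, 0.03512]
p1 = 0.2595

∂p1/∂z1 = p1(1 - p1) = 0.2595 × (1 - 0.2595) = 0.1922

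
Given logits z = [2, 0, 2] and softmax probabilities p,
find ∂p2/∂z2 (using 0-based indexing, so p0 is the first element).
∂p2/∂z2 = 0.249

p = softmax(z) = [0.4683, 0.06338, 0.4683]
p2 = 0.4683

∂p2/∂z2 = p2(1 - p2) = 0.4683 × (1 - 0.4683) = 0.249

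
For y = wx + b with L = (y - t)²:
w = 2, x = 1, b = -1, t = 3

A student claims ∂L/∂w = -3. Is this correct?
Incorrect

y = (2)(1) + -1 = 1
∂L/∂y = 2(y - t) = 2(1 - 3) = -4
∂y/∂w = x = 1
∂L/∂w = -4 × 1 = -4

Claimed value: -3
Incorrect: The correct gradient is -4.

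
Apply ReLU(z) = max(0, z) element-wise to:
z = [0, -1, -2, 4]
h = [0, 0, 0, 4]

ReLU applied element-wise: max(0,0)=0, max(0,-1)=0, max(0,-2)=0, max(0,4)=4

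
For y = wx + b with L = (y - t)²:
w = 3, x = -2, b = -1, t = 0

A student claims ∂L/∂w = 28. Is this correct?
Correct

y = (3)(-2) + -1 = -7
∂L/∂y = 2(y - t) = 2(-7 - 0) = -14
∂y/∂w = x = -2
∂L/∂w = -14 × -2 = 28

Claimed value: 28
Correct: The correct gradient is 28.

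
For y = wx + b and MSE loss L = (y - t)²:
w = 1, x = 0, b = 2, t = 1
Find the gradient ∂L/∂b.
∂L/∂b = 2

y = wx + b = (1)(0) + 2 = 2
∂L/∂y = 2(y - t) = 2(2 - 1) = 2
∂y/∂b = 1
∂L/∂b = ∂L/∂y · ∂y/∂b = 2 × 1 = 2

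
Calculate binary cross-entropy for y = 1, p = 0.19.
L = 1.661

L = -1·log(0.19) - 0·log(0.81) = -log(0.19) = 1.661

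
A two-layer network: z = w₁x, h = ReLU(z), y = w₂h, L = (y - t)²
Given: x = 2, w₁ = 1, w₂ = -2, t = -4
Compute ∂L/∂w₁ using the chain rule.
∂L/∂w₁ = 0

Forward pass:
z = w₁x = 1×2 = 2
h = ReLU(2) = 2
y = w₂h = -2×2 = -4

Backward pass:
∂L/∂y = 2(y - t) = 2(-4 - -4) = 0
∂y/∂h = w₂ = -2
∂h/∂z = 1 (ReLU derivative)
∂z/∂w₁ = x = 2

∂L/∂w₁ = 0 × -2 × 1 × 2 = 0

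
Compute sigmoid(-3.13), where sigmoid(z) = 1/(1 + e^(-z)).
0.04189

sigmoid(-3.13) = 1/(1 + e^(3.13)) = 1/(1 + 22.87) = 0.04189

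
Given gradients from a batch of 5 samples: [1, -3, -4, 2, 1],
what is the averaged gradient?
Average gradient = -0.6

Average = (1/5)(1 + -3 + -4 + 2 + 1) = -3/5 = -0.6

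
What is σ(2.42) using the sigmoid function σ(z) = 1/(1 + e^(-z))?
0.9183

sigmoid(2.42) = 1/(1 + e^(-2.42)) = 1/(1 + 0.08892) = 0.9183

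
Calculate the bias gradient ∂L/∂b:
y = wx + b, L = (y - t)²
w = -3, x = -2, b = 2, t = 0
∂L/∂b = 16

y = wx + b = (-3)(-2) + 2 = 8
∂L/∂y = 2(y - t) = 2(8 - 0) = 16
∂y/∂b = 1
∂L/∂b = ∂L/∂y · ∂y/∂b = 16 × 1 = 16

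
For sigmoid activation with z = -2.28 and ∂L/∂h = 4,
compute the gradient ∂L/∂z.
∂L/∂z = 0.3367

σ(-2.28) = 0.09279
σ'(-2.28) = σ(-2.28)(1 - σ(-2.28)) = 0.09279 × 0.9072 = 0.08418
∂L/∂z = ∂L/∂h · σ'(z) = 4 × 0.08418 = 0.3367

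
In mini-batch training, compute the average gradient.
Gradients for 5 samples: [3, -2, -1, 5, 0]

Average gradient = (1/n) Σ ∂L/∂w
Average gradient = 1

Average = (1/5)(3 + -2 + -1 + 5 + 0) = 5/5 = 1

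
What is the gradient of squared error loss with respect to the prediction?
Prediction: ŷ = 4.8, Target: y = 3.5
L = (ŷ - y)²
∂L/∂ŷ = 2.6

∂L/∂ŷ = 2(ŷ - y) = 2(4.8 - 3.5) = 2(1.3) = 2.6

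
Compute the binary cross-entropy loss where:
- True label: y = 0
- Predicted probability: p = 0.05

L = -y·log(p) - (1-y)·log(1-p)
L = 0.05129

L = -0·log(0.05) - 1·log(0.95) = -log(0.95) = 0.05129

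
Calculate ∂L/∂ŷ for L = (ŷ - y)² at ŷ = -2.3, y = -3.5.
∂L/∂ŷ = 2.4

∂L/∂ŷ = 2(ŷ - y) = 2(-2.3 - -3.5) = 2(1.2) = 2.4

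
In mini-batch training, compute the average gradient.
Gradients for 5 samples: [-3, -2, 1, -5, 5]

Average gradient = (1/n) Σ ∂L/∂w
Average gradient = -0.8

Average = (1/5)(-3 + -2 + 1 + -5 + 5) = -4/5 = -0.8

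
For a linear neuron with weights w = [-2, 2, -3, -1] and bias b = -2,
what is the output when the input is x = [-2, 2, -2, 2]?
y = 10

y = (-2)(-2) + (2)(2) + (-3)(-2) + (-1)(2) + -2 = 10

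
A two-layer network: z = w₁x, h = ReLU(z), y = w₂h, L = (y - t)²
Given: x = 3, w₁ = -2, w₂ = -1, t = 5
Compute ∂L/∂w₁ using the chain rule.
∂L/∂w₁ = 0

Forward pass:
z = w₁x = -2×3 = -6
h = ReLU(-6) = 0
y = w₂h = -1×0 = 0

Backward pass:
∂L/∂y = 2(y - t) = 2(0 - 5) = -10
∂y/∂h = w₂ = -1
∂h/∂z = 0 (ReLU derivative)
∂z/∂w₁ = x = 3

∂L/∂w₁ = -10 × -1 × 0 × 3 = 0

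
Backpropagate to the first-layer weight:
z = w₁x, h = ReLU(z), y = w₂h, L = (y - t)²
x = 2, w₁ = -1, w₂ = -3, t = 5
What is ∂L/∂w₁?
∂L/∂w₁ = 0

Forward pass:
z = w₁x = -1×2 = -2
h = ReLU(-2) = 0
y = w₂h = -3×0 = 0

Backward pass:
∂L/∂y = 2(y - t) = 2(0 - 5) = -10
∂y/∂h = w₂ = -3
∂h/∂z = 0 (ReLU derivative)
∂z/∂w₁ = x = 2

∂L/∂w₁ = -10 × -3 × 0 × 2 = 0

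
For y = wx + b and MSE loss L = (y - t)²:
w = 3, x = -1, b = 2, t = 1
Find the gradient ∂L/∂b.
∂L/∂b = -4

y = wx + b = (3)(-1) + 2 = -1
∂L/∂y = 2(y - t) = 2(-1 - 1) = -4
∂y/∂b = 1
∂L/∂b = ∂L/∂y · ∂y/∂b = -4 × 1 = -4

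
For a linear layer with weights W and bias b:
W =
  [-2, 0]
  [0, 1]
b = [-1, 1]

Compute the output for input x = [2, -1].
y = [-5, 0]

Wx = [-2×2 + 0×-1, 0×2 + 1×-1]
   = [-4, -1]
y = Wx + b = [-4 + -1, -1 + 1] = [-5, 0]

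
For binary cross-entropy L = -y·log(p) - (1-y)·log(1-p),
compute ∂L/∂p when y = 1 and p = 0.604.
∂L/∂p = -1.656

∂L/∂p = -y/p + (1-y)/(1-p) = -1/0.604 + 0 = -1.656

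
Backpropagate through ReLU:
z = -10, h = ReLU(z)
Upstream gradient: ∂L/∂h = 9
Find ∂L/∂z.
∂L/∂z = 0

h = ReLU(-10) = 0
Since z < 0: ∂h/∂z = 0
∂L/∂z = ∂L/∂h · ∂h/∂z = 9 × 0 = 0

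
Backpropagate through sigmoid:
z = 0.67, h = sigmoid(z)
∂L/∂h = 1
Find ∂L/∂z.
∂L/∂z = 0.2239

σ(0.67) = 0.6615
σ'(0.67) = σ(0.67)(1 - σ(0.67)) = 0.6615 × 0.3385 = 0.2239
∂L/∂z = ∂L/∂h · σ'(z) = 1 × 0.2239 = 0.2239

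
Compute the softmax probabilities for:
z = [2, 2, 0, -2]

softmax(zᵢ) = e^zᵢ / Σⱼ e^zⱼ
p = [0.4643, 0.4643, 0.0628, 0.0085]

exp(z) = [7.389, 7.389, 1, 0.1353]
Sum = 15.91
p = [0.4643, 0.4643, 0.0628, 0.0085]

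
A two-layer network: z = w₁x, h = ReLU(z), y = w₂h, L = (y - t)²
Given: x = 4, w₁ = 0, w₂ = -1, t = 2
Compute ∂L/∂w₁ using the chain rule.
∂L/∂w₁ = 0

Forward pass:
z = w₁x = 0×4 = 0
h = ReLU(0) = 0
y = w₂h = -1×0 = 0

Backward pass:
∂L/∂y = 2(y - t) = 2(0 - 2) = -4
∂y/∂h = w₂ = -1
∂h/∂z = 0 (ReLU derivative)
∂z/∂w₁ = x = 4

∂L/∂w₁ = -4 × -1 × 0 × 4 = 0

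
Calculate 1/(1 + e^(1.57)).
0.1722

sigmoid(-1.57) = 1/(1 + e^(1.57)) = 1/(1 + 4.807) = 0.1722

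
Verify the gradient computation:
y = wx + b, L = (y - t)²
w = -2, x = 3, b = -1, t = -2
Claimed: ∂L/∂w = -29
Incorrect

y = (-2)(3) + -1 = -7
∂L/∂y = 2(y - t) = 2(-7 - -2) = -10
∂y/∂w = x = 3
∂L/∂w = -10 × 3 = -30

Claimed value: -29
Incorrect: The correct gradient is -30.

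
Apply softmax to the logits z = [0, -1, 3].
p = [0.0466, 0.0171, 0.9362]

exp(z) = [1, 0.3679, 20.09]
Sum = 21.45
p = [0.0466, 0.0171, 0.9362]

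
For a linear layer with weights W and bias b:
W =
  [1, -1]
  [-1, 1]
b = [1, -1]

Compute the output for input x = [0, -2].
y = [3, -3]

Wx = [1×0 + -1×-2, -1×0 + 1×-2]
   = [2, -2]
y = Wx + b = [2 + 1, -2 + -1] = [3, -3]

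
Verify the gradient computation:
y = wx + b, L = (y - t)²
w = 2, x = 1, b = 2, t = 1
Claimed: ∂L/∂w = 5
Incorrect

y = (2)(1) + 2 = 4
∂L/∂y = 2(y - t) = 2(4 - 1) = 6
∂y/∂w = x = 1
∂L/∂w = 6 × 1 = 6

Claimed value: 5
Incorrect: The correct gradient is 6.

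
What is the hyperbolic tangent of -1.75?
-0.9414

tanh(-1.75) = (e^(-1.75) - e^(1.75))/(e^(-1.75) + e^(1.75)) = -0.9414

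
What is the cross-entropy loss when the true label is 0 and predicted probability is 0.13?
L = 0.1393

L = -0·log(0.13) - 1·log(0.87) = -log(0.87) = 0.1393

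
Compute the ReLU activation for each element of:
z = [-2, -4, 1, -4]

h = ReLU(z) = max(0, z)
h = [0, 0, 1, 0]

ReLU applied element-wise: max(0,-2)=0, max(0,-4)=0, max(0,1)=1, max(0,-4)=0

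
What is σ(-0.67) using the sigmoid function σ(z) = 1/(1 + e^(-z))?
0.3385

sigmoid(-0.67) = 1/(1 + e^(0.67)) = 1/(1 + 1.954) = 0.3385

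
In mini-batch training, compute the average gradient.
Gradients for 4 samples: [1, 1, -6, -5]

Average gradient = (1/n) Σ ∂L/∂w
Average gradient = -2.25

Average = (1/4)(1 + 1 + -6 + -5) = -9/4 = -2.25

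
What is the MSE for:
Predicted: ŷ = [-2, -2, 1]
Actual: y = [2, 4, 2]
MSE = 17.67

MSE = (1/3)((-2-2)² + (-2-4)² + (1-2)²) = (1/3)(16 + 36 + 1) = 17.67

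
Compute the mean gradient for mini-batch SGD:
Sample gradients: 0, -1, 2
Average gradient = 0.3333

Average = (1/3)(0 + -1 + 2) = 1/3 = 0.3333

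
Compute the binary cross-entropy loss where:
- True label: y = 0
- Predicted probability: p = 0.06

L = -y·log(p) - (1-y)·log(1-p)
L = 0.06188

L = -0·log(0.06) - 1·log(0.94) = -log(0.94) = 0.06188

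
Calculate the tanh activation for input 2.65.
0.9901

tanh(2.65) = (e^(2.65) - e^(-2.65))/(e^(2.65) + e^(-2.65)) = 0.9901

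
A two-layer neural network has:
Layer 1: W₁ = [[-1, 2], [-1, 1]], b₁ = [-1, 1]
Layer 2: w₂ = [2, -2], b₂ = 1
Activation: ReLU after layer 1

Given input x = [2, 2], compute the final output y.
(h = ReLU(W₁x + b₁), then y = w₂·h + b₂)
y = 1

Layer 1 pre-activation: z₁ = [1, 1]
After ReLU: h = [1, 1]
Layer 2 output: y = 2×1 + -2×1 + 1 = 1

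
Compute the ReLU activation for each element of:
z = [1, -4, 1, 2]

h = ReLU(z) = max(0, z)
h = [1, 0, 1, 2]

ReLU applied element-wise: max(0,1)=1, max(0,-4)=0, max(0,1)=1, max(0,2)=2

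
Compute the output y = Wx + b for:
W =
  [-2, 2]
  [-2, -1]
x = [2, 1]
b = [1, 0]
y = [-1, -5]

Wx = [-2×2 + 2×1, -2×2 + -1×1]
   = [-2, -5]
y = Wx + b = [-2 + 1, -5 + 0] = [-1, -5]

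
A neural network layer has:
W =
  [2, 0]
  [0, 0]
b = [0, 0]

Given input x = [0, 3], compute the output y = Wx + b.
y = [0, 0]

Wx = [2×0 + 0×3, 0×0 + 0×3]
   = [0, 0]
y = Wx + b = [0 + 0, 0 + 0] = [0, 0]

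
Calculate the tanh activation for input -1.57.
-0.917

tanh(-1.57) = (e^(-1.57) - e^(1.57))/(e^(-1.57) + e^(1.57)) = -0.917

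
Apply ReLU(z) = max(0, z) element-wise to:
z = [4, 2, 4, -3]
h = [4, 2, 4, 0]

ReLU applied element-wise: max(0,4)=4, max(0,2)=2, max(0,4)=4, max(0,-3)=0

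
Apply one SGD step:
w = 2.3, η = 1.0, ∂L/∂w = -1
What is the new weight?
w_new = 3.3

w_new = w - η·∂L/∂w = 2.3 - 1.0×(-1) = 2.3 - (-1) = 3.3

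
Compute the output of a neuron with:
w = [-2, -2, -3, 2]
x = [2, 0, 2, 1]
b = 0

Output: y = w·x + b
y = -8

y = (-2)(2) + (-2)(0) + (-3)(2) + (2)(1) + 0 = -8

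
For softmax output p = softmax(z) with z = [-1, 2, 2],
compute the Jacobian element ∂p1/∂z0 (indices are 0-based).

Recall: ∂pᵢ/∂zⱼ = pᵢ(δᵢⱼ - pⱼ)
∂p1/∂z0 = -0.01185

p = softmax(z) = [0.02429, 0.4879, 0.4879]
p1 = 0.4879, p0 = 0.02429

∂p1/∂z0 = -p1 × p0 = -0.4879 × 0.02429 = -0.01185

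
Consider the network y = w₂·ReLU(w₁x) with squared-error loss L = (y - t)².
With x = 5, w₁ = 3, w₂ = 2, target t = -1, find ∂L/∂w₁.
∂L/∂w₁ = 620

Forward pass:
z = w₁x = 3×5 = 15
h = ReLU(15) = 15
y = w₂h = 2×15 = 30

Backward pass:
∂L/∂y = 2(y - t) = 2(30 - -1) = 62
∂y/∂h = w₂ = 2
∂h/∂z = 1 (ReLU derivative)
∂z/∂w₁ = x = 5

∂L/∂w₁ = 62 × 2 × 1 × 5 = 620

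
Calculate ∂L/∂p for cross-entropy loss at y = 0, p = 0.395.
∂L/∂p = 1.653

∂L/∂p = -y/p + (1-y)/(1-p) = 0 + 1/0.605 = 1.653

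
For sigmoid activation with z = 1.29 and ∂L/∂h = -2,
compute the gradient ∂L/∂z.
∂L/∂z = -0.3385

σ(1.29) = 0.7841
σ'(1.29) = σ(1.29)(1 - σ(1.29)) = 0.7841 × 0.2159 = 0.1693
∂L/∂z = ∂L/∂h · σ'(z) = -2 × 0.1693 = -0.3385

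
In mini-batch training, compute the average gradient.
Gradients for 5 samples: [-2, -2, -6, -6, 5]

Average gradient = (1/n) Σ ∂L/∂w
Average gradient = -2.2

Average = (1/5)(-2 + -2 + -6 + -6 + 5) = -11/5 = -2.2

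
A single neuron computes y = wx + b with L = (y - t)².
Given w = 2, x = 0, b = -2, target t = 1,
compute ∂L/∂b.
∂L/∂b = -6

y = wx + b = (2)(0) + -2 = -2
∂L/∂y = 2(y - t) = 2(-2 - 1) = -6
∂y/∂b = 1
∂L/∂b = ∂L/∂y · ∂y/∂b = -6 × 1 = -6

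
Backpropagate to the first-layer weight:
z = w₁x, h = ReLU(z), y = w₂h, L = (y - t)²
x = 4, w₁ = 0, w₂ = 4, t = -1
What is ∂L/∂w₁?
∂L/∂w₁ = 0

Forward pass:
z = w₁x = 0×4 = 0
h = ReLU(0) = 0
y = w₂h = 4×0 = 0

Backward pass:
∂L/∂y = 2(y - t) = 2(0 - -1) = 2
∂y/∂h = w₂ = 4
∂h/∂z = 0 (ReLU derivative)
∂z/∂w₁ = x = 4

∂L/∂w₁ = 2 × 4 × 0 × 4 = 0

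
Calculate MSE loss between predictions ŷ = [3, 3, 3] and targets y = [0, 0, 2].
MSE = 6.333

MSE = (1/3)((3-0)² + (3-0)² + (3-2)²) = (1/3)(9 + 9 + 1) = 6.333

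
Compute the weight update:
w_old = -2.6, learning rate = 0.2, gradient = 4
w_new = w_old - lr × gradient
w_new = -3.4

w_new = w - η·∂L/∂w = -2.6 - 0.2×(4) = -2.6 - (0.8) = -3.4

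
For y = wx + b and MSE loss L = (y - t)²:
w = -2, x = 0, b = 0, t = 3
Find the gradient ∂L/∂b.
∂L/∂b = -6

y = wx + b = (-2)(0) + 0 = 0
∂L/∂y = 2(y - t) = 2(0 - 3) = -6
∂y/∂b = 1
∂L/∂b = ∂L/∂y · ∂y/∂b = -6 × 1 = -6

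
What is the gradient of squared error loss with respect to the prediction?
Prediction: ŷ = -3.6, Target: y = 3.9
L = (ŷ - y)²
∂L/∂ŷ = -15.0

∂L/∂ŷ = 2(ŷ - y) = 2(-3.6 - 3.9) = 2(-7.5) = -15.0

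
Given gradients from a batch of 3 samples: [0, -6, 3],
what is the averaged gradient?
Average gradient = -1

Average = (1/3)(0 + -6 + 3) = -3/3 = -1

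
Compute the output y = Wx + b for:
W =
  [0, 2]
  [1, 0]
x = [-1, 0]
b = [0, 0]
y = [0, -1]

Wx = [0×-1 + 2×0, 1×-1 + 0×0]
   = [0, -1]
y = Wx + b = [0 + 0, -1 + 0] = [0, -1]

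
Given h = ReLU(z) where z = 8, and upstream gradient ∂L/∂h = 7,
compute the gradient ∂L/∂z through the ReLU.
∂L/∂z = 7

h = ReLU(8) = 8
Since z > 0: ∂h/∂z = 1
∂L/∂z = ∂L/∂h · ∂h/∂z = 7 × 1 = 7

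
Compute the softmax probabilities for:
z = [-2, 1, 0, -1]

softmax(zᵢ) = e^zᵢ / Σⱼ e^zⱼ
p = [0.0321, 0.6439, 0.2369, 0.0871]

exp(z) = [0.1353, 2.718, 1, 0.3679]
Sum = 4.221
p = [0.0321, 0.6439, 0.2369, 0.0871]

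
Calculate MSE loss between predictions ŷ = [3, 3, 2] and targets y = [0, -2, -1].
MSE = 14.33

MSE = (1/3)((3-0)² + (3--2)² + (2--1)²) = (1/3)(9 + 25 + 9) = 14.33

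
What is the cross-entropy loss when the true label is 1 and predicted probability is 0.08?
L = 2.526

L = -1·log(0.08) - 0·log(0.92) = -log(0.08) = 2.526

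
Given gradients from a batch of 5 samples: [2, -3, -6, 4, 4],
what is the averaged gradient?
Average gradient = 0.2

Average = (1/5)(2 + -3 + -6 + 4 + 4) = 1/5 = 0.2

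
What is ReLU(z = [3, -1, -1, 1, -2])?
h = [3, 0, 0, 1, 0]

ReLU applied element-wise: max(0,3)=3, max(0,-1)=0, max(0,-1)=0, max(0,1)=1, max(0,-2)=0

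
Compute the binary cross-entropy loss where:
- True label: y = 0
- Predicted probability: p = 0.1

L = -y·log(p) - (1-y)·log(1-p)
L = 0.1054

L = -0·log(0.1) - 1·log(0.9) = -log(0.9) = 0.1054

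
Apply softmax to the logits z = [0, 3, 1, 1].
p = [0.0377, 0.7573, 0.1025, 0.1025]

exp(z) = [1, 20.09, 2.718, 2.718]
Sum = 26.52
p = [0.0377, 0.7573, 0.1025, 0.1025]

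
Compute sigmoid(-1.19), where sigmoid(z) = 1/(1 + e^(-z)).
0.2333

sigmoid(-1.19) = 1/(1 + e^(1.19)) = 1/(1 + 3.287) = 0.2333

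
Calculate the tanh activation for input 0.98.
0.7531

tanh(0.98) = (e^(0.98) - e^(-0.98))/(e^(0.98) + e^(-0.98)) = 0.7531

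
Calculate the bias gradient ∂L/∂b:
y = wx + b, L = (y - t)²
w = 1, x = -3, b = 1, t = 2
∂L/∂b = -8

y = wx + b = (1)(-3) + 1 = -2
∂L/∂y = 2(y - t) = 2(-2 - 2) = -8
∂y/∂b = 1
∂L/∂b = ∂L/∂y · ∂y/∂b = -8 × 1 = -8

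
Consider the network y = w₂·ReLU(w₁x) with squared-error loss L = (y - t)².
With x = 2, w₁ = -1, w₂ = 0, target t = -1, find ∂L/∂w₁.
∂L/∂w₁ = 0

Forward pass:
z = w₁x = -1×2 = -2
h = ReLU(-2) = 0
y = w₂h = 0×0 = 0

Backward pass:
∂L/∂y = 2(y - t) = 2(0 - -1) = 2
∂y/∂h = w₂ = 0
∂h/∂z = 0 (ReLU derivative)
∂z/∂w₁ = x = 2

∂L/∂w₁ = 2 × 0 × 0 × 2 = 0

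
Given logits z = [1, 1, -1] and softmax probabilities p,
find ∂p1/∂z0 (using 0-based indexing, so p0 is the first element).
∂p1/∂z0 = -0.2193

p = softmax(z) = [0.4683, 0.4683, 0.06338]
p1 = 0.4683, p0 = 0.4683

∂p1/∂z0 = -p1 × p0 = -0.4683 × 0.4683 = -0.2193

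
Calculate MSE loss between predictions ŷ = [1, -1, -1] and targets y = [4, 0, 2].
MSE = 6.333

MSE = (1/3)((1-4)² + (-1-0)² + (-1-2)²) = (1/3)(9 + 1 + 9) = 6.333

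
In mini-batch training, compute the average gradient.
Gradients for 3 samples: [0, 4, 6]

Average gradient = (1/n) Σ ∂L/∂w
Average gradient = 3.333

Average = (1/3)(0 + 4 + 6) = 10/3 = 3.333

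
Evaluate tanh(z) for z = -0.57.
-0.5154

tanh(-0.57) = (e^(-0.57) - e^(0.57))/(e^(-0.57) + e^(0.57)) = -0.5154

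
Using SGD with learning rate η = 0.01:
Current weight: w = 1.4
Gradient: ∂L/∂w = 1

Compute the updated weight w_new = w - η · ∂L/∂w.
w_new = 1.39

w_new = w - η·∂L/∂w = 1.4 - 0.01×(1) = 1.4 - (0.01) = 1.39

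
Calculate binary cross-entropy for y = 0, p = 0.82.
L = 1.715

L = -0·log(0.82) - 1·log(0.18) = -log(0.18) = 1.715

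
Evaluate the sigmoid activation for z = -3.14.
0.04149

sigmoid(-3.14) = 1/(1 + e^(3.14)) = 1/(1 + 23.1) = 0.04149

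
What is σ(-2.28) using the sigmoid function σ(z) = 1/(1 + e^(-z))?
0.09279

sigmoid(-2.28) = 1/(1 + e^(2.28)) = 1/(1 + 9.777) = 0.09279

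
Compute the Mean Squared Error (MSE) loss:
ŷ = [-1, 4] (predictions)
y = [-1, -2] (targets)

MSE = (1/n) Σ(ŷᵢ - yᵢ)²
MSE = 18

MSE = (1/2)((-1--1)² + (4--2)²) = (1/2)(0 + 36) = 18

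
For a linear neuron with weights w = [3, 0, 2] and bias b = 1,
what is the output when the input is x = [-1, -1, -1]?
y = -4

y = (3)(-1) + (0)(-1) + (2)(-1) + 1 = -4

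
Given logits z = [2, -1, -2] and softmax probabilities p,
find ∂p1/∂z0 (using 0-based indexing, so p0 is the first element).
∂p1/∂z0 = -0.04364

p = softmax(z) = [0.9362, 0.04661, 0.01715]
p1 = 0.04661, p0 = 0.9362

∂p1/∂z0 = -p1 × p0 = -0.04661 × 0.9362 = -0.04364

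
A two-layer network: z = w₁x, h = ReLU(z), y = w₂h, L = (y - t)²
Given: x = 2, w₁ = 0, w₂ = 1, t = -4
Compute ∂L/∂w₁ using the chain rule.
∂L/∂w₁ = 0

Forward pass:
z = w₁x = 0×2 = 0
h = ReLU(0) = 0
y = w₂h = 1×0 = 0

Backward pass:
∂L/∂y = 2(y - t) = 2(0 - -4) = 8
∂y/∂h = w₂ = 1
∂h/∂z = 0 (ReLU derivative)
∂z/∂w₁ = x = 2

∂L/∂w₁ = 8 × 1 × 0 × 2 = 0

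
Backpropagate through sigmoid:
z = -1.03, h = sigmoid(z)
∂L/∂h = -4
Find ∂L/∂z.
∂L/∂z = -0.7755

σ(-1.03) = 0.2631
σ'(-1.03) = σ(-1.03)(1 - σ(-1.03)) = 0.2631 × 0.7369 = 0.1939
∂L/∂z = ∂L/∂h · σ'(z) = -4 × 0.1939 = -0.7755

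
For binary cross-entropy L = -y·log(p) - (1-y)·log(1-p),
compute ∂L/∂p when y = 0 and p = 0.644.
∂L/∂p = 2.809

∂L/∂p = -y/p + (1-y)/(1-p) = 0 + 1/0.356 = 2.809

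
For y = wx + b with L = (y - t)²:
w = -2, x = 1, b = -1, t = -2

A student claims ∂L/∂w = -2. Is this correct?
Correct

y = (-2)(1) + -1 = -3
∂L/∂y = 2(y - t) = 2(-3 - -2) = -2
∂y/∂w = x = 1
∂L/∂w = -2 × 1 = -2

Claimed value: -2
Correct: The correct gradient is -2.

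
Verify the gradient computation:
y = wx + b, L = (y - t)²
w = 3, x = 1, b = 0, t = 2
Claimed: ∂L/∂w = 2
Correct

y = (3)(1) + 0 = 3
∂L/∂y = 2(y - t) = 2(3 - 2) = 2
∂y/∂w = x = 1
∂L/∂w = 2 × 1 = 2

Claimed value: 2
Correct: The correct gradient is 2.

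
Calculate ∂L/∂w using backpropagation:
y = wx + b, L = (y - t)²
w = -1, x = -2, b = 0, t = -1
∂L/∂w = -12

y = wx + b = (-1)(-2) + 0 = 2
∂L/∂y = 2(y - t) = 2(2 - -1) = 6
∂y/∂w = x = -2
∂L/∂w = ∂L/∂y · ∂y/∂w = 6 × -2 = -12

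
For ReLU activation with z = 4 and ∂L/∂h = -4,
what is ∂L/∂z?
∂L/∂z = -4

h = ReLU(4) = 4
Since z > 0: ∂h/∂z = 1
∂L/∂z = ∂L/∂h · ∂h/∂z = -4 × 1 = -4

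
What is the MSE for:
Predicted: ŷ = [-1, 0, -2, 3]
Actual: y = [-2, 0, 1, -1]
MSE = 6.5

MSE = (1/4)((-1--2)² + (0-0)² + (-2-1)² + (3--1)²) = (1/4)(1 + 0 + 9 + 16) = 6.5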